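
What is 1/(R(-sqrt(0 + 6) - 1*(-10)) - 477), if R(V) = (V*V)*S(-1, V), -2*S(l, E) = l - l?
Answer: -1/477 ≈ -0.0020964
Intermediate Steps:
S(l, E) = 0 (S(l, E) = -(l - l)/2 = -1/2*0 = 0)
R(V) = 0 (R(V) = (V*V)*0 = V**2*0 = 0)
1/(R(-sqrt(0 + 6) - 1*(-10)) - 477) = 1/(0 - 477) = 1/(-477) = -1/477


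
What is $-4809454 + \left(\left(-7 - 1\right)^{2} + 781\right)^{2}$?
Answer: $-4095429$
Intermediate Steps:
$-4809454 + \left(\left(-7 - 1\right)^{2} + 781\right)^{2} = -4809454 + \left(\left(-8\right)^{2} + 781\right)^{2} = -4809454 + \left(64 + 781\right)^{2} = -4809454 + 845^{2} = -4809454 + 714025 = -4095429$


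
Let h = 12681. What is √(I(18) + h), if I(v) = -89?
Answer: 4*√787 ≈ 112.21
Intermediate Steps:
√(I(18) + h) = √(-89 + 12681) = √12592 = 4*√787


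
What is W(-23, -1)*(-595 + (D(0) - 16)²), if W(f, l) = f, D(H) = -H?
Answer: 7797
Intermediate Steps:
W(-23, -1)*(-595 + (D(0) - 16)²) = -23*(-595 + (-1*0 - 16)²) = -23*(-595 + (0 - 16)²) = -23*(-595 + (-16)²) = -23*(-595 + 256) = -23*(-339) = 7797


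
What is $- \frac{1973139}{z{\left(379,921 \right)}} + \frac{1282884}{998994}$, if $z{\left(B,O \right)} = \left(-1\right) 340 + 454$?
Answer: $- \frac{109500431855}{6326962} \approx -17307.0$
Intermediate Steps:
$z{\left(B,O \right)} = 114$ ($z{\left(B,O \right)} = -340 + 454 = 114$)
$- \frac{1973139}{z{\left(379,921 \right)}} + \frac{1282884}{998994} = - \frac{1973139}{114} + \frac{1282884}{998994} = \left(-1973139\right) \frac{1}{114} + 1282884 \cdot \frac{1}{998994} = - \frac{657713}{38} + \frac{213814}{166499} = - \frac{109500431855}{6326962}$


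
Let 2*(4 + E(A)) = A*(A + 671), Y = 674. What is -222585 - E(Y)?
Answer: -675846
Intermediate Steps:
E(A) = -4 + A*(671 + A)/2 (E(A) = -4 + (A*(A + 671))/2 = -4 + (A*(671 + A))/2 = -4 + A*(671 + A)/2)
-222585 - E(Y) = -222585 - (-4 + (1/2)*674**2 + (671/2)*674) = -222585 - (-4 + (1/2)*454276 + 226127) = -222585 - (-4 + 227138 + 226127) = -222585 - 1*453261 = -222585 - 453261 = -675846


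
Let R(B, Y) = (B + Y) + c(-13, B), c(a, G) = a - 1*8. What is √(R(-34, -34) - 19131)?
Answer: 62*I*√5 ≈ 138.64*I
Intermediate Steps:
c(a, G) = -8 + a (c(a, G) = a - 8 = -8 + a)
R(B, Y) = -21 + B + Y (R(B, Y) = (B + Y) + (-8 - 13) = (B + Y) - 21 = -21 + B + Y)
√(R(-34, -34) - 19131) = √((-21 - 34 - 34) - 19131) = √(-89 - 19131) = √(-19220) = 62*I*√5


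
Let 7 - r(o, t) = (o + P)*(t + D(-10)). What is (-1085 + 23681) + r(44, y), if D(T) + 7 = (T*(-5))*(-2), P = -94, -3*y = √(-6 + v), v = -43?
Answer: 17253 - 350*I/3 ≈ 17253.0 - 116.67*I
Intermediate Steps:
y = -7*I/3 (y = -√(-6 - 43)/3 = -7*I/3 ≈ -2.3333*I)
D(T) = -7 + 10*T (D(T) = -7 + (T*(-5))*(-2) = -7 - 5*T*(-2) = -7 + 10*T)
r(o, t) = 7 - (-107 + t)*(-94 + o) (r(o, t) = 7 - (o - 94)*(t + (-7 + 10*(-10))) = 7 - (-94 + o)*(t + (-7 - 100)) = 7 - (-94 + o)*(t - 107) = 7 - (-94 + o)*(-107 + t) = 7 - (-107 + t)*(-94 + o))
(-1085 + 23681) + r(44, y) = (-1085 + 23681) + (-10051 + 94*(-7*I/3) + 107*44 - 1*44*(-7*I/3)) = 22596 + (-10051 - 658*I/3 + 4708 + 308*I/3) = 22596 + (-5343 - 350*I/3) = 17253 - 350*I/3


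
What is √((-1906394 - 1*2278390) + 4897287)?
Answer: 3*√79167 ≈ 844.10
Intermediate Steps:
√((-1906394 - 1*2278390) + 4897287) = √((-1906394 - 2278390) + 4897287) = √(-4184784 + 4897287) = √712503 = 3*√79167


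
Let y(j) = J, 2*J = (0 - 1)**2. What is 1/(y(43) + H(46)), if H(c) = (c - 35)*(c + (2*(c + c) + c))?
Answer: 2/6073 ≈ 0.00032933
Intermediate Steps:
J = 1/2 (J = (0 - 1)**2/2 = (1/2)*(-1)**2 = (1/2)*1 = 1/2 ≈ 0.50000)
y(j) = 1/2
H(c) = 6*c*(-35 + c) (H(c) = (-35 + c)*(c + (2*(2*c) + c)) = (-35 + c)*(c + (4*c + c)) = (-35 + c)*(c + 5*c) = (-35 + c)*(6*c) = 6*c*(-35 + c))
1/(y(43) + H(46)) = 1/(1/2 + 6*46*(-35 + 46)) = 1/(1/2 + 6*46*11) = 1/(1/2 + 3036) = 1/(6073/2) = 2/6073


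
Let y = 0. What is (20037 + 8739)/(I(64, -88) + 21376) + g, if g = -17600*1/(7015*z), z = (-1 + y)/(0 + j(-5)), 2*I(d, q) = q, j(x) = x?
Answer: -83767618/7482199 ≈ -11.196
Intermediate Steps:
I(d, q) = q/2
z = 1/5 (z = (-1 + 0)/(0 - 5) = -1/(-5) = -1*(-1/5) = 1/5 ≈ 0.20000)
g = -17600/1403 (g = -17600/(7015*(1/5)) = -17600/1403 ≈ -12.545)
(20037 + 8739)/(I(64, -88) + 21376) + g = (20037 + 8739)/((1/2)*(-88) + 21376) - 17600/1403 = 28776/(-44 + 21376) - 17600/1403 = 28776/21332 - 17600/1403 = 28776*(1/21332) - 17600/1403 = 7194/5333 - 17600/1403 = -83767618/7482199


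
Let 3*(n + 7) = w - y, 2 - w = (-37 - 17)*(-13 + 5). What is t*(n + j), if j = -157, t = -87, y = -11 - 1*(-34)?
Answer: 27405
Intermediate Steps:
w = -430 (w = 2 - (-37 - 17)*(-13 + 5) = 2 - (-54)*(-8) = 2 - 1*432 = 2 - 432 = -430)
y = 23 (y = -11 + 34 = 23)
n = -158 (n = -7 + (-430 - 1*23)/3 = -7 + (-430 - 23)/3 = -7 + (⅓)*(-453) = -7 - 151 = -158)
t*(n + j) = -87*(-158 - 157) = -87*(-315) = 27405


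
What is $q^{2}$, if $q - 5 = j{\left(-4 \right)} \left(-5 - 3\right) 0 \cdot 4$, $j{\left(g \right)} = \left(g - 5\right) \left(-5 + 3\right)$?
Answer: $25$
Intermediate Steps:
$j{\left(g \right)} = 10 - 2 g$ ($j{\left(g \right)} = \left(-5 + g\right) \left(-2\right) = 10 - 2 g$)
$q = 5$ ($q = 5 + \left(10 - -8\right) \left(-5 - 3\right) 0 \cdot 4 = 5 + \left(10 + 8\right) \left(-8\right) 0 = 5 + 18 \left(-8\right) 0 = 5 - 0 = 5 + 0 = 5$)
$q^{2} = 5^{2} = 25$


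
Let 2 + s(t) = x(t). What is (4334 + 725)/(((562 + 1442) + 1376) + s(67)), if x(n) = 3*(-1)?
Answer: 5059/3375 ≈ 1.4990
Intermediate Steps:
x(n) = -3
s(t) = -5 (s(t) = -2 - 3 = -5)
(4334 + 725)/(((562 + 1442) + 1376) + s(67)) = (4334 + 725)/(((562 + 1442) + 1376) - 5) = 5059/((2004 + 1376) - 5) = 5059/(3380 - 5) = 5059/3375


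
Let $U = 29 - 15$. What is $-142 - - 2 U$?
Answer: $-114$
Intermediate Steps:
$U = 14$ ($U = 29 - 15 = 14$)
$-142 - - 2 U = -142 - \left(-2\right) 14 = -142 - -28 = -142 + 28 = -114$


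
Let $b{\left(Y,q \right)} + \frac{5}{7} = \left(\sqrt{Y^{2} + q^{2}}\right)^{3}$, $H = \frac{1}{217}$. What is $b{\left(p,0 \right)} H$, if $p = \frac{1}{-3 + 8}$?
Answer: $- \frac{618}{189875} \approx -0.0032548$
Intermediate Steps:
$H = \frac{1}{217} \approx 0.0046083$
$p = \frac{1}{5} \approx 0.2$
$b{\left(Y,q \right)} = - \frac{5}{7} + \left(Y^{2} + q^{2}\right)^{\frac{3}{2}}$ ($b{\left(Y,q \right)} = - \frac{5}{7} + \left(\sqrt{Y^{2} + q^{2}}\right)^{3} = - \frac{5}{7} + \left(Y^{2} + q^{2}\right)^{\frac{3}{2}}$)
$b{\left(p,0 \right)} H = \left(- \frac{5}{7} + \left(\left(\frac{1}{5}\right)^{2} + 0^{2}\right)^{\frac{3}{2}}\right) \frac{1}{217} = \left(- \frac{5}{7} + \left(\frac{1}{25} + 0\right)^{\frac{3}{2}}\right) \frac{1}{217} = \left(- \frac{5}{7} + \left(\frac{1}{25}\right)^{\frac{3}{2}}\right) \frac{1}{217} = \left(- \frac{5}{7} + \frac{1}{125}\right) \frac{1}{217} = \left(- \frac{618}{875}\right) \frac{1}{217} = - \frac{618}{189875}$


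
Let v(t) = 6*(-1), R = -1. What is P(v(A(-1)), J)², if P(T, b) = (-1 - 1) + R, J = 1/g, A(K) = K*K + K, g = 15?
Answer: 9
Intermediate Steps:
A(K) = K + K² (A(K) = K² + K = K + K²)
v(t) = -6
J = 1/15 ≈ 0.066667
P(T, b) = -3 (P(T, b) = (-1 - 1) - 1 = -2 - 1 = -3)
P(v(A(-1)), J)² = (-3)² = 9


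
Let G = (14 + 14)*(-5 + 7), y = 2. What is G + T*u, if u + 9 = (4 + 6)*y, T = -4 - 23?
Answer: -241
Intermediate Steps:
T = -27
G = 56 (G = 28*2 = 56)
u = 11 (u = -9 + (4 + 6)*2 = -9 + 10*2 = -9 + 20 = 11)
G + T*u = 56 - 27*11 = 56 - 297 = -241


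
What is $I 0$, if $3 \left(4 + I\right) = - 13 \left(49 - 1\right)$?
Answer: $0$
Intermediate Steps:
$I = -212$ ($I = -4 + \frac{\left(-13\right) \left(49 - 1\right)}{3} = -4 + \frac{\left(-13\right) 48}{3} = -4 + \frac{1}{3} \left(-624\right) = -4 - 208 = -212$)
$I 0 = \left(-212\right) 0 = 0$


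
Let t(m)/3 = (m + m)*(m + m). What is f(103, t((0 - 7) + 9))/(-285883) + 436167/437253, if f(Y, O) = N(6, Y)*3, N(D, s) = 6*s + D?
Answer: 3176261355/3205210241 ≈ 0.99097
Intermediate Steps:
N(D, s) = D + 6*s
t(m) = 12*m**2 (t(m) = 3*((m + m)*(m + m)) = 3*((2*m)*(2*m)) = 3*(4*m**2) = 12*m**2)
f(Y, O) = 18 + 18*Y (f(Y, O) = (6 + 6*Y)*3 = 18 + 18*Y)
f(103, t((0 - 7) + 9))/(-285883) + 436167/437253 = (18 + 18*103)/(-285883) + 436167/437253 = (18 + 1854)*(-1/285883) + 436167*(1/437253) = 1872*(-1/285883) + 145389/145751 = -144/21991 + 145389/145751 = 3176261355/3205210241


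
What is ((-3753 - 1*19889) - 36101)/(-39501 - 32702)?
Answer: 59743/72203 ≈ 0.82743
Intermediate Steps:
((-3753 - 1*19889) - 36101)/(-39501 - 32702) = ((-3753 - 19889) - 36101)/(-72203) = (-23642 - 36101)*(-1/72203) = -59743*(-1/72203) = 59743/72203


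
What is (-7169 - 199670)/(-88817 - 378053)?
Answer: 206839/466870 ≈ 0.44303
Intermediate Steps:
(-7169 - 199670)/(-88817 - 378053) = -206839/(-466870) = -206839*(-1/466870) = 206839/466870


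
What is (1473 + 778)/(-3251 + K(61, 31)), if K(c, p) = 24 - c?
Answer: -2251/3288 ≈ -0.68461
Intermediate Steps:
(1473 + 778)/(-3251 + K(61, 31)) = (1473 + 778)/(-3251 + (24 - 1*61)) = 2251/(-3251 + (24 - 61)) = 2251/(-3251 - 37) = 2251/(-3288) = 2251*(-1/3288) = -2251/3288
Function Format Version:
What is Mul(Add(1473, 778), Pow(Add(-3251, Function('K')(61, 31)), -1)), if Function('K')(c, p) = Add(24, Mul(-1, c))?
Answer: Rational(-2251, 3288) ≈ -0.68461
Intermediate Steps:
Mul(Add(1473, 778), Pow(Add(-3251, Function('K')(61, 31)), -1)) = Mul(Add(1473, 778), Pow(Add(-3251, Add(24, Mul(-1, 61))), -1)) = Mul(2251, Pow(Add(-3251, Add(24, -61)), -1)) = Mul(2251, Pow(Add(-3251, -37), -1)) = Mul(2251, Pow(-3288, -1)) = Mul(2251, Rational(-1, 3288)) = Rational(-2251, 3288)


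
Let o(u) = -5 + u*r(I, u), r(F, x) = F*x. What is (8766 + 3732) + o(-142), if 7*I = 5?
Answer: 188271/7 ≈ 26896.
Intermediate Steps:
I = 5/7 (I = (⅐)*5 = 5/7 ≈ 0.71429)
o(u) = -5 + 5*u²/7 (o(u) = -5 + u*(5*u/7) = -5 + 5*u²/7)
(8766 + 3732) + o(-142) = (8766 + 3732) + (-5 + (5/7)*(-142)²) = 12498 + (-5 + (5/7)*20164) = 12498 + (-5 + 100820/7) = 12498 + 100785/7 = 188271/7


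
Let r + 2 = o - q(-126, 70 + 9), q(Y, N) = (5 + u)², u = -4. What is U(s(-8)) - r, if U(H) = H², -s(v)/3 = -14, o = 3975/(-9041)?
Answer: 15979422/9041 ≈ 1767.4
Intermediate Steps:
o = -3975/9041 (o = 3975*(-1/9041) = -3975/9041 ≈ -0.43966)
s(v) = 42 (s(v) = -3*(-14) = 42)
q(Y, N) = 1 (q(Y, N) = (5 - 4)² = 1² = 1)
r = -31098/9041 (r = -2 + (-3975/9041 - 1*1) = -2 + (-3975/9041 - 1) = -2 - 13016/9041 = -31098/9041 ≈ -3.4397)
U(s(-8)) - r = 42² - 1*(-31098/9041) = 1764 + 31098/9041 = 15979422/9041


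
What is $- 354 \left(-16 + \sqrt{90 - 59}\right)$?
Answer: $5664 - 354 \sqrt{31} \approx 3693.0$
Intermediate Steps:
$- 354 \left(-16 + \sqrt{90 - 59}\right) = - 354 \left(-16 + \sqrt{31}\right) = 5664 - 354 \sqrt{31}$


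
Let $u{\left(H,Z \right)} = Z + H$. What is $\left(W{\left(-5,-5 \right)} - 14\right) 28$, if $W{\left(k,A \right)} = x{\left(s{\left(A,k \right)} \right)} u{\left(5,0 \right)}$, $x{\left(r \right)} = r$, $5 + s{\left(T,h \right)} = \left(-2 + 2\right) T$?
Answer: $-1092$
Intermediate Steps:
$s{\left(T,h \right)} = -5$ ($s{\left(T,h \right)} = -5 + \left(-2 + 2\right) T = -5 + 0 T = -5 + 0 = -5$)
$u{\left(H,Z \right)} = H + Z$
$W{\left(k,A \right)} = -25$ ($W{\left(k,A \right)} = - 5 \left(5 + 0\right) = \left(-5\right) 5 = -25$)
$\left(W{\left(-5,-5 \right)} - 14\right) 28 = \left(-25 - 14\right) 28 = \left(-39\right) 28 = -1092$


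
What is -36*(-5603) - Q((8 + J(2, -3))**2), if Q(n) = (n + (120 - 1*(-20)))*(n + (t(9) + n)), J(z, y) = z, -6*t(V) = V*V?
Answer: 156948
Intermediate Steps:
t(V) = -V**2/6 (t(V) = -V*V/6 = -V**2/6)
Q(n) = (140 + n)*(-27/2 + 2*n) (Q(n) = (n + (120 - 1*(-20)))*(n + (-1/6*9**2 + n)) = (n + (120 + 20))*(n + (-1/6*81 + n)) = (n + 140)*(n + (-27/2 + n)) = (140 + n)*(-27/2 + 2*n))
-36*(-5603) - Q((8 + J(2, -3))**2) = -36*(-5603) - (-1890 + 2*((8 + 2)**2)**2 + 533*(8 + 2)**2/2) = 201708 - (-1890 + 2*(10**2)**2 + (533/2)*10**2) = 201708 - (-1890 + 2*100**2 + (533/2)*100) = 201708 - (-1890 + 2*10000 + 26650) = 201708 - (-1890 + 20000 + 26650) = 201708 - 1*44760 = 201708 - 44760 = 156948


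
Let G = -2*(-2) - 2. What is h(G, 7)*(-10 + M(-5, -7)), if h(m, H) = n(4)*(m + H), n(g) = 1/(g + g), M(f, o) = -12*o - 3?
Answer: 639/8 ≈ 79.875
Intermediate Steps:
M(f, o) = -3 - 12*o
n(g) = 1/(2*g)
G = 2 (G = 4 - 2 = 2)
h(m, H) = H/8 + m/8 (h(m, H) = ((½)/4)*(m + H) = ((½)*(¼))*(H + m) = (H + m)/8 = H/8 + m/8)
h(G, 7)*(-10 + M(-5, -7)) = ((⅛)*7 + (⅛)*2)*(-10 + (-3 - 12*(-7))) = (7/8 + ¼)*(-10 + (-3 + 84)) = 9*(-10 + 81)/8 = (9/8)*71 = 639/8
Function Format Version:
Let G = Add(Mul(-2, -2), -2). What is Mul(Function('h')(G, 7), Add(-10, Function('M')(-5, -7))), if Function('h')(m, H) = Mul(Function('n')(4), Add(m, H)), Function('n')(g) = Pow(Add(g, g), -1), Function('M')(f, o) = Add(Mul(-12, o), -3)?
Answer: Rational(639, 8) ≈ 79.875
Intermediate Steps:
Function('M')(f, o) = Add(-3, Mul(-12, o))
Function('n')(g) = Mul(Rational(1, 2), Pow(g, -1)) (Function('n')(g) = Pow(Mul(2, g), -1) = Mul(Rational(1, 2), Pow(g, -1)))
G = 2 (G = Add(4, -2) = 2)
Function('h')(m, H) = Add(Mul(Rational(1, 8), H), Mul(Rational(1, 8), m)) (Function('h')(m, H) = Mul(Mul(Rational(1, 2), Pow(4, -1)), Add(m, H)) = Mul(Mul(Rational(1, 2), Rational(1, 4)), Add(H, m)) = Mul(Rational(1, 8), Add(H, m)) = Add(Mul(Rational(1, 8), H), Mul(Rational(1, 8), m)))
Mul(Function('h')(G, 7), Add(-10, Function('M')(-5, -7))) = Mul(Add(Mul(Rational(1, 8), 7), Mul(Rational(1, 8), 2)), Add(-10, Add(-3, Mul(-12, -7)))) = Mul(Add(Rational(7, 8), Rational(1, 4)), Add(-10, Add(-3, 84))) = Mul(Rational(9, 8), Add(-10, 81)) = Mul(Rational(9, 8), 71) = Rational(639, 8)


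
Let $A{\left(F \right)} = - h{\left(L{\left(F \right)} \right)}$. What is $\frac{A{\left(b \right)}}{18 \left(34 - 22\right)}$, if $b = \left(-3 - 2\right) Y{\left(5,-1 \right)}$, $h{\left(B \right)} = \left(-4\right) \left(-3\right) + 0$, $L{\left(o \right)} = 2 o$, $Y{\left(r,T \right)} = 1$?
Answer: $- \frac{1}{18} \approx -0.055556$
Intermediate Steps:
$h{\left(B \right)} = 12$ ($h{\left(B \right)} = 12 + 0 = 12$)
$b = -5$ ($b = \left(-3 - 2\right) 1 = \left(-5\right) 1 = -5$)
$A{\left(F \right)} = -12$ ($A{\left(F \right)} = \left(-1\right) 12 = -12$)
$\frac{A{\left(b \right)}}{18 \left(34 - 22\right)} = - \frac{12}{18 \left(34 - 22\right)} = - \frac{12}{18 \cdot 12} = - \frac{12}{216} = \left(-12\right) \frac{1}{216} = - \frac{1}{18}$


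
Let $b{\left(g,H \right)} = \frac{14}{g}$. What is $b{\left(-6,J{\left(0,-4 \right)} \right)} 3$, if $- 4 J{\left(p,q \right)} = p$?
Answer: $-7$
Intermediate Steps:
$J{\left(p,q \right)} = - \frac{p}{4}$
$b{\left(-6,J{\left(0,-4 \right)} \right)} 3 = \frac{14}{-6} \cdot 3 = 14 \left(- \frac{1}{6}\right) 3 = \left(- \frac{7}{3}\right) 3 = -7$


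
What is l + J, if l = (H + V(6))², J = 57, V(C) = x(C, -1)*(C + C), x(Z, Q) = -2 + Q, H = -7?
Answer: 1906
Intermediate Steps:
V(C) = -6*C (V(C) = (-2 - 1)*(C + C) = -6*C)
l = 1849 (l = (-7 - 6*6)² = (-7 - 36)² = (-43)² = 1849)
l + J = 1849 + 57 = 1906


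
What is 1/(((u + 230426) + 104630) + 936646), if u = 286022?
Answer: 1/1557724 ≈ 6.4196e-7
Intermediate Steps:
1/(((u + 230426) + 104630) + 936646) = 1/(((286022 + 230426) + 104630) + 936646) = 1/((516448 + 104630) + 936646) = 1/(621078 + 936646) = 1/1557724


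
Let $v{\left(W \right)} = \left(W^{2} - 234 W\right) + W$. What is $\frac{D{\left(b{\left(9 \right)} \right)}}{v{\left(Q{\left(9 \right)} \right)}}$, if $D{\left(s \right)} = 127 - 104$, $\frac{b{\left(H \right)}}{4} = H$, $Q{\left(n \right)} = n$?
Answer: $- \frac{23}{2016} \approx -0.011409$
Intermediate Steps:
$b{\left(H \right)} = 4 H$
$D{\left(s \right)} = 23$ ($D{\left(s \right)} = 127 - 104 = 23$)
$v{\left(W \right)} = W^{2} - 233 W$
$\frac{D{\left(b{\left(9 \right)} \right)}}{v{\left(Q{\left(9 \right)} \right)}} = \frac{23}{9 \left(-233 + 9\right)} = \frac{23}{9 \left(-224\right)} = \frac{23}{-2016} = 23 \left(- \frac{1}{2016}\right) = - \frac{23}{2016}$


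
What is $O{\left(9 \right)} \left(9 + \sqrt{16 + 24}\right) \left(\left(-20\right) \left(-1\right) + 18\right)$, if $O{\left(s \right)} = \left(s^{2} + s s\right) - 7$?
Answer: $53010 + 11780 \sqrt{10} \approx 90262.0$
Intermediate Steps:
$O{\left(s \right)} = -7 + 2 s^{2}$ ($O{\left(s \right)} = \left(s^{2} + s^{2}\right) - 7 = 2 s^{2} - 7 = -7 + 2 s^{2}$)
$O{\left(9 \right)} \left(9 + \sqrt{16 + 24}\right) \left(\left(-20\right) \left(-1\right) + 18\right) = \left(-7 + 2 \cdot 9^{2}\right) \left(9 + \sqrt{16 + 24}\right) \left(\left(-20\right) \left(-1\right) + 18\right) = \left(-7 + 2 \cdot 81\right) \left(9 + \sqrt{40}\right) \left(20 + 18\right) = \left(-7 + 162\right) \left(9 + 2 \sqrt{10}\right) 38 = 155 \left(342 + 76 \sqrt{10}\right) = 53010 + 11780 \sqrt{10}$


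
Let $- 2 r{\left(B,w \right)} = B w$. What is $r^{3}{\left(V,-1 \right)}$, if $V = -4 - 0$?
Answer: $-8$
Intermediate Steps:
$V = -4$ ($V = -4 + 0 = -4$)
$r{\left(B,w \right)} = - \frac{B w}{2}$
$r^{3}{\left(V,-1 \right)} = \left(\left(- \frac{1}{2}\right) \left(-4\right) \left(-1\right)\right)^{3} = \left(-2\right)^{3} = -8$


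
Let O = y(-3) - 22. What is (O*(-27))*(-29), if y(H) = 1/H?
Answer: -17487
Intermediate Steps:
O = -67/3 (O = 1/(-3) - 22 = -⅓ - 22 = -67/3 ≈ -22.333)
(O*(-27))*(-29) = -67/3*(-27)*(-29) = 603*(-29) = -17487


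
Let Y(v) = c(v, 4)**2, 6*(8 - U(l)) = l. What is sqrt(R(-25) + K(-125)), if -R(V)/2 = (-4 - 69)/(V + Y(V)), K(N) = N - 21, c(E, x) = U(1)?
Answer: I*sqrt(243288122)/1309 ≈ 11.916*I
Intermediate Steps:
U(l) = 8 - l/6
c(E, x) = 47/6 (c(E, x) = 8 - 1/6*1 = 8 - 1/6 = 47/6)
K(N) = -21 + N
Y(v) = 2209/36 (Y(v) = (47/6)**2 = 2209/36)
R(V) = 146/(2209/36 + V) (R(V) = -2*(-4 - 69)/(V + 2209/36) = -(-146)/(2209/36 + V) = 146/(2209/36 + V))
sqrt(R(-25) + K(-125)) = sqrt(5256/(2209 + 36*(-25)) + (-21 - 125)) = sqrt(5256/(2209 - 900) - 146) = sqrt(5256/1309 - 146) = sqrt(-185858/1309) = I*sqrt(243288122)/1309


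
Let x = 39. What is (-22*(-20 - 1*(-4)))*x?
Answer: 13728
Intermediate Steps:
(-22*(-20 - 1*(-4)))*x = -22*(-20 - 1*(-4))*39 = -22*(-20 + 4)*39 = -22*(-16)*39 = 352*39 = 13728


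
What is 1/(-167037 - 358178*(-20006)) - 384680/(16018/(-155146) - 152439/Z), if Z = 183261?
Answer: 2394232878810900071502479/5819765502943774410 ≈ 4.1140e+5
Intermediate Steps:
1/(-167037 - 358178*(-20006)) - 384680/(16018/(-155146) - 152439/Z) = 1/(-167037 - 358178*(-20006)) - 384680/(16018/(-155146) - 152439/183261) = -1/20006/(-525215) - 384680/(16018*(-1/155146) - 152439*1/183261) = -1/525215*(-1/20006) - 384680/(-8009/77573 - 50813/61087) = 1/10507451290 - 384680/(-4430962632/4738701851) = 1/10507451290 - 384680*(-4738701851/4430962632) = 1/10507451290 + 227860478505335/553870329 = 2394232878810900071502479/5819765502943774410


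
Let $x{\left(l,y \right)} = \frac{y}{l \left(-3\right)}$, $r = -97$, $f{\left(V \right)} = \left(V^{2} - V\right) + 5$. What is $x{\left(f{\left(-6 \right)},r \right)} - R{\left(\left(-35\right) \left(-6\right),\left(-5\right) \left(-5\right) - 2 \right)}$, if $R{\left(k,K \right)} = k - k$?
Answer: $\frac{97}{141} \approx 0.68794$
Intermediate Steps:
$f{\left(V \right)} = 5 + V^{2} - V$
$R{\left(k,K \right)} = 0$
$x{\left(l,y \right)} = - \frac{y}{3 l}$ ($x{\left(l,y \right)} = \frac{y}{\left(-3\right) l} = y \left(- \frac{1}{3 l}\right) = - \frac{y}{3 l}$)
$x{\left(f{\left(-6 \right)},r \right)} - R{\left(\left(-35\right) \left(-6\right),\left(-5\right) \left(-5\right) - 2 \right)} = \left(- \frac{1}{3}\right) \left(-97\right) \frac{1}{5 + \left(-6\right)^{2} - -6} - 0 = \left(- \frac{1}{3}\right) \left(-97\right) \frac{1}{5 + 36 + 6} + 0 = \left(- \frac{1}{3}\right) \left(-97\right) \frac{1}{47} + 0 = \frac{97}{141} + 0 = \frac{97}{141}$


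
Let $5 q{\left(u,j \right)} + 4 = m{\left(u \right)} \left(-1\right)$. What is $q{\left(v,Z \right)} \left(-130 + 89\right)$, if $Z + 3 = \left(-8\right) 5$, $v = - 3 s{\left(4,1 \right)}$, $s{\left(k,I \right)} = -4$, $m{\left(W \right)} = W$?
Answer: $\frac{656}{5} \approx 131.2$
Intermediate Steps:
$v = 12$ ($v = \left(-3\right) \left(-4\right) = 12$)
$Z = -43$ ($Z = -3 - 40 = -43$)
$q{\left(u,j \right)} = - \frac{4}{5} - \frac{u}{5}$ ($q{\left(u,j \right)} = - \frac{4}{5} + \frac{u \left(-1\right)}{5} = - \frac{4}{5} + \frac{\left(-1\right) u}{5} = - \frac{4}{5} - \frac{u}{5}$)
$q{\left(v,Z \right)} \left(-130 + 89\right) = \left(- \frac{4}{5} - \frac{12}{5}\right) \left(-130 + 89\right) = \left(- \frac{4}{5} - \frac{12}{5}\right) \left(-41\right) = \left(- \frac{16}{5}\right) \left(-41\right) = \frac{656}{5}$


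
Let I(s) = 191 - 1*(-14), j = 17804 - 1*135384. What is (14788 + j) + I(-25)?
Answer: -102587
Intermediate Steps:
j = -117580 (j = 17804 - 135384 = -117580)
I(s) = 205 (I(s) = 191 + 14 = 205)
(14788 + j) + I(-25) = (14788 - 117580) + 205 = -102792 + 205 = -102587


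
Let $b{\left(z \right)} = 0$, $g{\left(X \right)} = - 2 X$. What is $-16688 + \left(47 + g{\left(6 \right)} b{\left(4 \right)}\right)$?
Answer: $-16641$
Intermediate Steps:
$-16688 + \left(47 + g{\left(6 \right)} b{\left(4 \right)}\right) = -16688 + \left(47 + \left(-2\right) 6 \cdot 0\right) = -16688 + \left(47 - 0\right) = -16688 + \left(47 + 0\right) = -16688 + 47 = -16641$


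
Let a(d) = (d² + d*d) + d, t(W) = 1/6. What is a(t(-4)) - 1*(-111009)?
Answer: 999083/9 ≈ 1.1101e+5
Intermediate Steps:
t(W) = ⅙
a(d) = d + 2*d² (a(d) = (d² + d²) + d = 2*d² + d = d + 2*d²)
a(t(-4)) - 1*(-111009) = (1 + 2*(⅙))/6 - 1*(-111009) = (1 + ⅓)/6 + 111009 = (⅙)*(4/3) + 111009 = 2/9 + 111009 = 999083/9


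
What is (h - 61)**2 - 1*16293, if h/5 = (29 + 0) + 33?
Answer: 45708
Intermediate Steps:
h = 310 (h = 5*((29 + 0) + 33) = 5*(29 + 33) = 5*62 = 310)
(h - 61)**2 - 1*16293 = (310 - 61)**2 - 1*16293 = 249**2 - 16293 = 62001 - 16293 = 45708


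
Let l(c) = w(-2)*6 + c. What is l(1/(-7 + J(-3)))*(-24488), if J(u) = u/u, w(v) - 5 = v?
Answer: -1310108/3 ≈ -4.3670e+5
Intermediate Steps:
w(v) = 5 + v
J(u) = 1
l(c) = 18 + c (l(c) = (5 - 2)*6 + c = 3*6 + c = 18 + c)
l(1/(-7 + J(-3)))*(-24488) = (18 + 1/(-7 + 1))*(-24488) = (18 + 1/(-6))*(-24488) = (18 - ⅙)*(-24488) = (107/6)*(-24488) = -1310108/3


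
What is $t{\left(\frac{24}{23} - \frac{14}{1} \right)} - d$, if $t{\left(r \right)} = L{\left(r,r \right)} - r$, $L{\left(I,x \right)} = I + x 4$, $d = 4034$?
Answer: $- \frac{93974}{23} \approx -4085.8$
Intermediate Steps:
$L{\left(I,x \right)} = I + 4 x$
$t{\left(r \right)} = 4 r$ ($t{\left(r \right)} = \left(r + 4 r\right) - r = 5 r - r = 4 r$)
$t{\left(\frac{24}{23} - \frac{14}{1} \right)} - d = 4 \left(\frac{24}{23} - \frac{14}{1}\right) - 4034 = 4 \left(24 \cdot \frac{1}{23} - 14\right) - 4034 = 4 \left(\frac{24}{23} - 14\right) - 4034 = 4 \left(- \frac{298}{23}\right) - 4034 = - \frac{1192}{23} - 4034 = - \frac{93974}{23}$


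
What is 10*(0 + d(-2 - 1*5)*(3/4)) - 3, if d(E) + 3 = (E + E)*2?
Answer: -471/2 ≈ -235.50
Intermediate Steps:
d(E) = -3 + 4*E (d(E) = -3 + (E + E)*2 = -3 + (2*E)*2 = -3 + 4*E)
10*(0 + d(-2 - 1*5)*(3/4)) - 3 = 10*(0 + (-3 + 4*(-2 - 1*5))*(3/4)) - 3 = 10*(0 + (-3 + 4*(-2 - 5))*(3*(1/4))) - 3 = 10*(0 + (-3 + 4*(-7))*(3/4)) - 3 = 10*(0 + (-3 - 28)*(3/4)) - 3 = 10*(0 - 31*3/4) - 3 = 10*(0 - 93/4) - 3 = 10*(-93/4) - 3 = -465/2 - 3 = -471/2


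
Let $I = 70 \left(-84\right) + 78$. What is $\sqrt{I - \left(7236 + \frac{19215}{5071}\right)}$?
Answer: $\frac{i \sqrt{335370143823}}{5071} \approx 114.2 i$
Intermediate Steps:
$I = -5802$ ($I = -5880 + 78 = -5802$)
$\sqrt{I - \left(7236 + \frac{19215}{5071}\right)} = \sqrt{-5802 - \left(7236 + \frac{19215}{5071}\right)} = \sqrt{-5802 - \frac{36712971}{5071}} = \sqrt{- \frac{66134913}{5071}} = \frac{i \sqrt{335370143823}}{5071}$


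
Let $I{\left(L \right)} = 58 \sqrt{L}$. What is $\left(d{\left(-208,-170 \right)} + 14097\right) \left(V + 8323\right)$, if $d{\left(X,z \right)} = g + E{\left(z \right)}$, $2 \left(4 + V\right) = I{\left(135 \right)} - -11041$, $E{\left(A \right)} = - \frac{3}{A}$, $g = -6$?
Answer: $\frac{66304297167}{340} + \frac{208406151 \sqrt{15}}{170} \approx 1.9976 \cdot 10^{8}$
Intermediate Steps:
$V = \frac{11033}{2} + 87 \sqrt{15}$ ($V = -4 + \frac{58 \sqrt{135} - -11041}{2} = -4 + \frac{58 \cdot 3 \sqrt{15} + 11041}{2} = -4 + \frac{174 \sqrt{15} + 11041}{2} = -4 + \frac{11041 + 174 \sqrt{15}}{2} = -4 + \left(\frac{11041}{2} + 87 \sqrt{15}\right) = \frac{11033}{2} + 87 \sqrt{15} \approx 5853.5$)
$d{\left(X,z \right)} = -6 - \frac{3}{z}$
$\left(d{\left(-208,-170 \right)} + 14097\right) \left(V + 8323\right) = \left(\left(-6 - \frac{3}{-170}\right) + 14097\right) \left(\left(\frac{11033}{2} + 87 \sqrt{15}\right) + 8323\right) = \left(\left(-6 - - \frac{3}{170}\right) + 14097\right) \left(\frac{27679}{2} + 87 \sqrt{15}\right) = \left(\left(-6 + \frac{3}{170}\right) + 14097\right) \left(\frac{27679}{2} + 87 \sqrt{15}\right) = \left(- \frac{1017}{170} + 14097\right) \left(\frac{27679}{2} + 87 \sqrt{15}\right) = \frac{2395473 \left(\frac{27679}{2} + 87 \sqrt{15}\right)}{170} = \frac{66304297167}{340} + \frac{208406151 \sqrt{15}}{170}$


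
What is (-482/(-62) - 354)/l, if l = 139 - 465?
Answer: 10733/10106 ≈ 1.0620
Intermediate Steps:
l = -326
(-482/(-62) - 354)/l = (-482/(-62) - 354)/(-326) = (-482*(-1/62) - 354)*(-1/326) = (241/31 - 354)*(-1/326) = -10733/31*(-1/326) = 10733/10106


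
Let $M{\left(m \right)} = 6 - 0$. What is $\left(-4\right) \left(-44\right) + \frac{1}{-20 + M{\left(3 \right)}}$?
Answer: $\frac{2463}{14} \approx 175.93$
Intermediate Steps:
$M{\left(m \right)} = 6$ ($M{\left(m \right)} = 6 + 0 = 6$)
$\left(-4\right) \left(-44\right) + \frac{1}{-20 + M{\left(3 \right)}} = \left(-4\right) \left(-44\right) + \frac{1}{-20 + 6} = 176 + \frac{1}{-14} = 176 - \frac{1}{14} = \frac{2463}{14}$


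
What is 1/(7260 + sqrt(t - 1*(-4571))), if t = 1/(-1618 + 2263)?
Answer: 1170675/8498363426 - sqrt(475412730)/16996726852 ≈ 0.00013647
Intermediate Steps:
t = 1/645 ≈ 0.0015504
1/(7260 + sqrt(t - 1*(-4571))) = 1/(7260 + sqrt(1/645 - 1*(-4571))) = 1/(7260 + sqrt(1/645 + 4571)) = 1/(7260 + sqrt(2948296/645)) = 1/(7260 + 2*sqrt(475412730)/645)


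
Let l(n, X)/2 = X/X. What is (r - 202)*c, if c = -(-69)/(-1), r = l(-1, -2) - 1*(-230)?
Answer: -2070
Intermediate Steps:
l(n, X) = 2 (l(n, X) = 2*(X/X) = 2*1 = 2)
r = 232 (r = 2 - 1*(-230) = 2 + 230 = 232)
c = -69 (c = -(-69)*(-1) = -3*23 = -69)
(r - 202)*c = (232 - 202)*(-69) = 30*(-69) = -2070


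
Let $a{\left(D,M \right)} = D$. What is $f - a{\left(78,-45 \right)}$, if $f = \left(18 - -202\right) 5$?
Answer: $1022$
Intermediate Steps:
$f = 1100$ ($f = \left(18 + 202\right) 5 = 220 \cdot 5 = 1100$)
$f - a{\left(78,-45 \right)} = 1100 - 78 = 1022$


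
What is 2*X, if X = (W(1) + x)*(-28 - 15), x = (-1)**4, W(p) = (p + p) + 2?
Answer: -430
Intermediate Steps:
W(p) = 2 + 2*p (W(p) = 2*p + 2 = 2 + 2*p)
x = 1
X = -215 (X = ((2 + 2*1) + 1)*(-28 - 15) = ((2 + 2) + 1)*(-43) = (4 + 1)*(-43) = 5*(-43) = -215)
2*X = 2*(-215) = -430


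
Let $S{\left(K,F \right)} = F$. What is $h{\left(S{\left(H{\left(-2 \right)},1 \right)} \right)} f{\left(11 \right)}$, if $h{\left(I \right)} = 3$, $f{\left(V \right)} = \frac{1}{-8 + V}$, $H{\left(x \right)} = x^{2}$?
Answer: $1$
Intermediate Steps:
$h{\left(S{\left(H{\left(-2 \right)},1 \right)} \right)} f{\left(11 \right)} = \frac{3}{-8 + 11} = \frac{3}{3} = 3 \cdot \frac{1}{3} = 1$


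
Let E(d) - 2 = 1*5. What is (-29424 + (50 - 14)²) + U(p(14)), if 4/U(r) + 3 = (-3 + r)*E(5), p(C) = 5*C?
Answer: -6553822/233 ≈ -28128.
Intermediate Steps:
E(d) = 7 (E(d) = 2 + 1*5 = 2 + 5 = 7)
U(r) = 4/(-24 + 7*r) (U(r) = 4/(-3 + (-3 + r)*7) = 4/(-3 + (-21 + 7*r)) = 4/(-24 + 7*r))
(-29424 + (50 - 14)²) + U(p(14)) = (-29424 + (50 - 14)²) + 4/(-24 + 7*(5*14)) = (-29424 + 36²) + 4/(-24 + 7*70) = (-29424 + 1296) + 4/(-24 + 490) = -28128 + 4/466 = -28128 + 4*(1/466) = -28128 + 2/233 = -6553822/233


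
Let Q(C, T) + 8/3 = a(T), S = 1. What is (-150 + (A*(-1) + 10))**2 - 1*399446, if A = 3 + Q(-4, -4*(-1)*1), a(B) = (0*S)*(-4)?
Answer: -3417773/9 ≈ -3.7975e+5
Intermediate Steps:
a(B) = 0 (a(B) = (0*1)*(-4) = 0*(-4) = 0)
Q(C, T) = -8/3 (Q(C, T) = -8/3 + 0 = -8/3)
A = 1/3 (A = 3 - 8/3 = 1/3 ≈ 0.33333)
(-150 + (A*(-1) + 10))**2 - 1*399446 = (-150 + ((1/3)*(-1) + 10))**2 - 1*399446 = (-150 + (-1/3 + 10))**2 - 399446 = (-150 + 29/3)**2 - 399446 = (-421/3)**2 - 399446 = 177241/9 - 399446 = -3417773/9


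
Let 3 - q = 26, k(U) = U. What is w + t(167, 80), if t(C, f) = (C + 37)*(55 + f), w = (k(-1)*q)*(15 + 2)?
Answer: 27931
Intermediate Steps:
q = -23 (q = 3 - 1*26 = 3 - 26 = -23)
w = 391 (w = (-1*(-23))*(15 + 2) = 23*17 = 391)
t(C, f) = (37 + C)*(55 + f)
w + t(167, 80) = 391 + (2035 + 37*80 + 55*167 + 167*80) = 391 + (2035 + 2960 + 9185 + 13360) = 391 + 27540 = 27931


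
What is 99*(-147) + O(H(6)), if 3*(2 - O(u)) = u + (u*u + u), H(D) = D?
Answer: -14567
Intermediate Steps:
O(u) = 2 - 2*u/3 - u²/3 (O(u) = 2 - (u + (u*u + u))/3 = 2 - (u + (u² + u))/3 = 2 - (u + (u + u²))/3 = 2 - (u² + 2*u)/3 = 2 + (-2*u/3 - u²/3) = 2 - 2*u/3 - u²/3)
99*(-147) + O(H(6)) = 99*(-147) + (2 - ⅔*6 - ⅓*6²) = -14553 + (2 - 4 - ⅓*36) = -14553 + (2 - 4 - 12) = -14553 - 14 = -14567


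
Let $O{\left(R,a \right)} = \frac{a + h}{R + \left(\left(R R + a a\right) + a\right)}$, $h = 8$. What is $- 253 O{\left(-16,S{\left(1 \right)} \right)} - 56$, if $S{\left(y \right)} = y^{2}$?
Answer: $- \frac{1439}{22} \approx -65.409$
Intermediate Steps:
$O{\left(R,a \right)} = \frac{8 + a}{R + a + R^{2} + a^{2}}$ ($O{\left(R,a \right)} = \frac{a + 8}{R + \left(\left(R R + a a\right) + a\right)} = \frac{8 + a}{R + \left(\left(R^{2} + a^{2}\right) + a\right)} = \frac{8 + a}{R + \left(a + R^{2} + a^{2}\right)} = \frac{8 + a}{R + a + R^{2} + a^{2}}$)
$- 253 O{\left(-16,S{\left(1 \right)} \right)} - 56 = - 253 \frac{8 + 1^{2}}{-16 + 1^{2} + \left(-16\right)^{2} + \left(1^{2}\right)^{2}} - 56 = - 253 \frac{8 + 1}{-16 + 1 + 256 + 1^{2}} - 56 = - 253 \frac{1}{-16 + 1 + 256 + 1} \cdot 9 - 56 = - 253 \cdot \frac{1}{242} \cdot 9 - 56 = \left(-253\right) \frac{9}{242} - 56 = - \frac{207}{22} - 56 = - \frac{1439}{22}$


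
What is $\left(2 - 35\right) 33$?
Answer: $-1089$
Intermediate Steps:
$\left(2 - 35\right) 33 = \left(-33\right) 33 = -1089$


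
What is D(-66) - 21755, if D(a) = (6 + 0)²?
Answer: -21719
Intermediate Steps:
D(a) = 36 (D(a) = 6² = 36)
D(-66) - 21755 = 36 - 21755 = -21719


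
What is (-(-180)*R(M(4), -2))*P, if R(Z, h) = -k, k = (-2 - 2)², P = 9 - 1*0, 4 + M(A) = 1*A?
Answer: -25920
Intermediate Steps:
M(A) = -4 + A (M(A) = -4 + 1*A = -4 + A)
P = 9 (P = 9 + 0 = 9)
k = 16 (k = (-4)² = 16)
R(Z, h) = -16 (R(Z, h) = -1*16 = -16)
(-(-180)*R(M(4), -2))*P = -(-180)*(-16)*9 = -60*48*9 = -2880*9 = -25920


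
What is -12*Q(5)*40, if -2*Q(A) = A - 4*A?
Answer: -3600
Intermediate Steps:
Q(A) = 3*A/2 (Q(A) = -(A - 4*A)/2 = -(-3)*A/2 = 3*A/2)
-12*Q(5)*40 = -18*5*40 = -12*15/2*40 = -90*40 = -3600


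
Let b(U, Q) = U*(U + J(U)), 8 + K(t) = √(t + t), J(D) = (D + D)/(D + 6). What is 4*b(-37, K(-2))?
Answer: 158804/31 ≈ 5122.7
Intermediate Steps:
J(D) = 2*D/(6 + D) (J(D) = (2*D)/(6 + D) = 2*D/(6 + D))
K(t) = -8 + √2*√t (K(t) = -8 + √(t + t) = -8 + √(2*t) = -8 + √2*√t)
b(U, Q) = U*(U + 2*U/(6 + U))
4*b(-37, K(-2)) = 4*((-37)²*(8 - 37)/(6 - 37)) = 4*(1369*(-29)/(-31)) = 4*(1369*(-1/31)*(-29)) = 4*(39701/31) = 158804/31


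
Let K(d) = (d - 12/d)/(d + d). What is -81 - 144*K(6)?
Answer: -129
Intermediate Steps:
K(d) = (d - 12/d)/(2*d) (K(d) = (d - 12/d)/((2*d)) = (d - 12/d)*(1/(2*d)) = (d - 12/d)/(2*d))
-81 - 144*K(6) = -81 - 144*(½ - 6/6²) = -81 - 144*(½ - 6*1/36) = -81 - 144*(½ - ⅙) = -81 - 144*⅓ = -81 - 48 = -129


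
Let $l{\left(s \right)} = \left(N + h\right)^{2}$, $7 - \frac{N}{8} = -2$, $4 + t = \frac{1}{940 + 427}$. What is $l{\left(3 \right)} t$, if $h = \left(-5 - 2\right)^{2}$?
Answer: $- \frac{80042347}{1367} \approx -58553.0$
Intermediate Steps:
$h = 49$ ($h = \left(-7\right)^{2} = 49$)
$t = - \frac{5467}{1367}$ ($t = -4 + \frac{1}{940 + 427} = -4 + \frac{1}{1367} = - \frac{5467}{1367} \approx -3.9993$)
$N = 72$ ($N = 56 - -16 = 56 + 16 = 72$)
$l{\left(s \right)} = 14641$ ($l{\left(s \right)} = \left(72 + 49\right)^{2} = 121^{2} = 14641$)
$l{\left(3 \right)} t = 14641 \left(- \frac{5467}{1367}\right) = - \frac{80042347}{1367}$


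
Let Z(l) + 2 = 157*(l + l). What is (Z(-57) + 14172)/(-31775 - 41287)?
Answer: 1864/36531 ≈ 0.051025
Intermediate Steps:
Z(l) = -2 + 314*l (Z(l) = -2 + 157*(l + l) = -2 + 157*(2*l) = -2 + 314*l)
(Z(-57) + 14172)/(-31775 - 41287) = ((-2 + 314*(-57)) + 14172)/(-31775 - 41287) = ((-2 - 17898) + 14172)/(-73062) = (-17900 + 14172)*(-1/73062) = -3728*(-1/73062) = 1864/36531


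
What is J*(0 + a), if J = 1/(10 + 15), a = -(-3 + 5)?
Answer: -2/25 ≈ -0.080000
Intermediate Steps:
a = -2 (a = -1*2 = -2)
J = 1/25 ≈ 0.040000
J*(0 + a) = (0 - 2)/25 = (1/25)*(-2) = -2/25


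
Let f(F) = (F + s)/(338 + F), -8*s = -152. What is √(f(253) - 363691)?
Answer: I*√127030195419/591 ≈ 603.07*I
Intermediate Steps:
s = 19 (s = -⅛*(-152) = 19)
f(F) = (19 + F)/(338 + F) (f(F) = (F + 19)/(338 + F) = (19 + F)/(338 + F))
√(f(253) - 363691) = √((19 + 253)/(338 + 253) - 363691) = √(272/591 - 363691) = √(-214941109/591) = I*√127030195419/591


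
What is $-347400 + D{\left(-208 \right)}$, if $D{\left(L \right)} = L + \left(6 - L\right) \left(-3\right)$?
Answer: $-348250$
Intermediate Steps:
$D{\left(L \right)} = -18 + 4 L$ ($D{\left(L \right)} = L + \left(-18 + 3 L\right) = -18 + 4 L$)
$-347400 + D{\left(-208 \right)} = -347400 + \left(-18 + 4 \left(-208\right)\right) = -347400 - 850 = -348250$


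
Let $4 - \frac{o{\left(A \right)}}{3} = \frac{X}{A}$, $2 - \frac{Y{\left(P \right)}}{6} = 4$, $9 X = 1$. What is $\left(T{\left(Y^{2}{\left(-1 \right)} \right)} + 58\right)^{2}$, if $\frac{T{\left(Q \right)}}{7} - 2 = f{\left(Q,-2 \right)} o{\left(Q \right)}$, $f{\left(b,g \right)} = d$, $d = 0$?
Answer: $5184$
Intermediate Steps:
$X = \frac{1}{9}$ ($X = \frac{1}{9} \cdot 1 = \frac{1}{9} \approx 0.11111$)
$Y{\left(P \right)} = -12$ ($Y{\left(P \right)} = 12 - 24 = -12$)
$f{\left(b,g \right)} = 0$
$o{\left(A \right)} = 12 - \frac{1}{3 A}$ ($o{\left(A \right)} = 12 - 3 \frac{1}{9 A} = 12 - \frac{1}{3 A}$)
$T{\left(Q \right)} = 14$ ($T{\left(Q \right)} = 14 + 7 \cdot 0 \left(12 - \frac{1}{3 Q}\right) = 14 + 7 \cdot 0 = 14 + 0 = 14$)
$\left(T{\left(Y^{2}{\left(-1 \right)} \right)} + 58\right)^{2} = \left(14 + 58\right)^{2} = 72^{2} = 5184$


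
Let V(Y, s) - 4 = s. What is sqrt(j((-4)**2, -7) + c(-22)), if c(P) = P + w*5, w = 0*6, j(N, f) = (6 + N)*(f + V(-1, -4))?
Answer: 4*I*sqrt(11) ≈ 13.266*I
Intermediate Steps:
V(Y, s) = 4 + s
j(N, f) = f*(6 + N) (j(N, f) = (6 + N)*(f + (4 - 4)) = (6 + N)*(f + 0) = (6 + N)*f = f*(6 + N))
w = 0
c(P) = P (c(P) = P + 0*5 = P + 0 = P)
sqrt(j((-4)**2, -7) + c(-22)) = sqrt(-7*(6 + (-4)**2) - 22) = sqrt(-7*(6 + 16) - 22) = sqrt(-7*22 - 22) = sqrt(-154 - 22) = sqrt(-176) = 4*I*sqrt(11)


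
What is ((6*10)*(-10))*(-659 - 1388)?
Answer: 1228200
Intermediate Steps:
((6*10)*(-10))*(-659 - 1388) = (60*(-10))*(-2047) = -600*(-2047) = 1228200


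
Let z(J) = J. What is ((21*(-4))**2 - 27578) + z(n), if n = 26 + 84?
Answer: -20412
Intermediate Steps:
n = 110
((21*(-4))**2 - 27578) + z(n) = ((21*(-4))**2 - 27578) + 110 = ((-84)**2 - 27578) + 110 = (7056 - 27578) + 110 = -20522 + 110 = -20412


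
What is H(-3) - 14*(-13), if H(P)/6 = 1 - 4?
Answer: 164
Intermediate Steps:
H(P) = -18 (H(P) = 6*(1 - 4) = 6*(-3) = -18)
H(-3) - 14*(-13) = -18 - 14*(-13) = -18 + 182 = 164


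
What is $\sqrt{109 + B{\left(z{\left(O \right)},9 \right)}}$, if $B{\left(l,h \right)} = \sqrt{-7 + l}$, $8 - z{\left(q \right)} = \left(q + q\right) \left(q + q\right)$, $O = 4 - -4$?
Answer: $\sqrt{109 + i \sqrt{255}} \approx 10.468 + 0.76273 i$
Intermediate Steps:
$O = 8$ ($O = 4 + 4 = 8$)
$z{\left(q \right)} = 8 - 4 q^{2}$ ($z{\left(q \right)} = 8 - \left(q + q\right) \left(q + q\right) = 8 - 2 q 2 q = 8 - 4 q^{2}$)
$\sqrt{109 + B{\left(z{\left(O \right)},9 \right)}} = \sqrt{109 + \sqrt{-7 + \left(8 - 4 \cdot 8^{2}\right)}} = \sqrt{109 + \sqrt{-7 + \left(8 - 256\right)}} = \sqrt{109 + \sqrt{-7 - 248}} = \sqrt{109 + \sqrt{-255}} = \sqrt{109 + i \sqrt{255}}$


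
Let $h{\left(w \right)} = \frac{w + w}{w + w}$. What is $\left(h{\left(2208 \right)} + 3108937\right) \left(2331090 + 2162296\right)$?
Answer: $13969658484068$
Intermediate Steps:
$h{\left(w \right)} = 1$ ($h{\left(w \right)} = \frac{2 w}{2 w} = 2 w \frac{1}{2 w} = 1$)
$\left(h{\left(2208 \right)} + 3108937\right) \left(2331090 + 2162296\right) = \left(1 + 3108937\right) \left(2331090 + 2162296\right) = 3108938 \cdot 4493386 = 13969658484068$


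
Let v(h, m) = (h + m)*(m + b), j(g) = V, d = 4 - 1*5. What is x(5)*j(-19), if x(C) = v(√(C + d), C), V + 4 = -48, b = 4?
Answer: -3276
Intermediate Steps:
V = -52 (V = -4 - 48 = -52)
d = -1 (d = 4 - 5 = -1)
j(g) = -52
v(h, m) = (4 + m)*(h + m) (v(h, m) = (h + m)*(m + 4) = (h + m)*(4 + m) = (4 + m)*(h + m))
x(C) = C² + 4*C + 4*√(-1 + C) + C*√(-1 + C) (x(C) = C² + 4*√(C - 1) + 4*C + √(C - 1)*C = C² + 4*√(-1 + C) + 4*C + √(-1 + C)*C = C² + 4*√(-1 + C) + 4*C + C*√(-1 + C) = C² + 4*C + 4*√(-1 + C) + C*√(-1 + C))
x(5)*j(-19) = (5² + 4*5 + 4*√(-1 + 5) + 5*√(-1 + 5))*(-52) = (25 + 20 + 4*√4 + 5*√4)*(-52) = (25 + 20 + 4*2 + 5*2)*(-52) = (25 + 20 + 8 + 10)*(-52) = 63*(-52) = -3276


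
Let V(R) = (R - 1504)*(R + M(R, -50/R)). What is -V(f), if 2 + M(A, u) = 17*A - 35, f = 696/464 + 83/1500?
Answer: -5073004417/375000 ≈ -13528.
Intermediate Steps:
f = 2333/1500 (f = 696*(1/464) + 83*(1/1500) = 3/2 + 83/1500 = 2333/1500 ≈ 1.5553)
M(A, u) = -37 + 17*A (M(A, u) = -2 + (17*A - 35) = -2 + (-35 + 17*A) = -37 + 17*A)
V(R) = (-1504 + R)*(-37 + 18*R) (V(R) = (R - 1504)*(R + (-37 + 17*R)) = (-1504 + R)*(-37 + 18*R))
-V(f) = -(55648 - 27109*2333/1500 + 18*(2333/1500)²) = -(55648 - 63245297/1500 + 18*(5442889/2250000)) = -(55648 - 63245297/1500 + 5442889/125000) = -1*5073004417/375000 = -5073004417/375000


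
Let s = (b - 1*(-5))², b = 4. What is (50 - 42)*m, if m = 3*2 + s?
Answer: 696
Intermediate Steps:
s = 81 (s = (4 - 1*(-5))² = (4 + 5)² = 9² = 81)
m = 87 (m = 3*2 + 81 = 6 + 81 = 87)
(50 - 42)*m = (50 - 42)*87 = 8*87 = 696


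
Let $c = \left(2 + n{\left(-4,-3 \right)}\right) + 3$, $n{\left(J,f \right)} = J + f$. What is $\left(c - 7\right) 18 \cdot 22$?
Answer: $-3564$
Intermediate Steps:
$c = -2$ ($c = \left(2 - 7\right) + 3 = -5 + 3 = -2$)
$\left(c - 7\right) 18 \cdot 22 = \left(-2 - 7\right) 18 \cdot 22 = \left(-9\right) 18 \cdot 22 = \left(-162\right) 22 = -3564$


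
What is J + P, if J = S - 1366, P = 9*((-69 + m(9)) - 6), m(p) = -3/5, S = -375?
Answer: -12107/5 ≈ -2421.4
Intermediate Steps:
m(p) = -⅗ (m(p) = -3*⅕ = -⅗)
P = -3402/5 (P = 9*((-69 - ⅗) - 6) = 9*(-348/5 - 6) = 9*(-378/5) = -3402/5 ≈ -680.40)
J = -1741 (J = -375 - 1366 = -1741)
J + P = -1741 - 3402/5 = -12107/5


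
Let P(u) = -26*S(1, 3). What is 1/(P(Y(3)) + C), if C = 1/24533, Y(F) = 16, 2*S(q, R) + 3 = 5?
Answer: -24533/637857 ≈ -0.038462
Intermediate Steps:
S(q, R) = 1 (S(q, R) = -3/2 + (½)*5 = -3/2 + 5/2 = 1)
C = 1/24533 ≈ 4.0761e-5
P(u) = -26 (P(u) = -26*1 = -26)
1/(P(Y(3)) + C) = 1/(-26 + 1/24533) = 1/(-637857/24533) = -24533/637857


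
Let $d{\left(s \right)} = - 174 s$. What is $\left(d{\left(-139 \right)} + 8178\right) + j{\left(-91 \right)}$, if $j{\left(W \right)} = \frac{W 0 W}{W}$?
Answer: $32364$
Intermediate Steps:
$j{\left(W \right)} = 0$ ($j{\left(W \right)} = \frac{0 W}{W} = \frac{0}{W} = 0$)
$\left(d{\left(-139 \right)} + 8178\right) + j{\left(-91 \right)} = \left(\left(-174\right) \left(-139\right) + 8178\right) + 0 = \left(24186 + 8178\right) + 0 = 32364 + 0 = 32364$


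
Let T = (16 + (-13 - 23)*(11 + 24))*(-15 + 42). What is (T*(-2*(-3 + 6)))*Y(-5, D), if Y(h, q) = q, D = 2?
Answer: 403056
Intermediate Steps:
T = -33588 (T = (16 - 36*35)*27 = (16 - 1260)*27 = -1244*27 = -33588)
(T*(-2*(-3 + 6)))*Y(-5, D) = -(-67176)*(-3 + 6)*2 = -(-67176)*3*2 = -33588*(-6)*2 = 201528*2 = 403056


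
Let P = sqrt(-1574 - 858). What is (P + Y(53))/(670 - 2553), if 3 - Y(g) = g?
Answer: 50/1883 - 8*I*sqrt(38)/1883 ≈ 0.026553 - 0.02619*I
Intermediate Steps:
Y(g) = 3 - g
P = 8*I*sqrt(38) (P = sqrt(-2432) = 8*I*sqrt(38) ≈ 49.315*I)
(P + Y(53))/(670 - 2553) = (8*I*sqrt(38) + (3 - 1*53))/(670 - 2553) = (8*I*sqrt(38) + (3 - 53))/(-1883) = (8*I*sqrt(38) - 50)*(-1/1883) = (-50 + 8*I*sqrt(38))*(-1/1883) = 50/1883 - 8*I*sqrt(38)/1883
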